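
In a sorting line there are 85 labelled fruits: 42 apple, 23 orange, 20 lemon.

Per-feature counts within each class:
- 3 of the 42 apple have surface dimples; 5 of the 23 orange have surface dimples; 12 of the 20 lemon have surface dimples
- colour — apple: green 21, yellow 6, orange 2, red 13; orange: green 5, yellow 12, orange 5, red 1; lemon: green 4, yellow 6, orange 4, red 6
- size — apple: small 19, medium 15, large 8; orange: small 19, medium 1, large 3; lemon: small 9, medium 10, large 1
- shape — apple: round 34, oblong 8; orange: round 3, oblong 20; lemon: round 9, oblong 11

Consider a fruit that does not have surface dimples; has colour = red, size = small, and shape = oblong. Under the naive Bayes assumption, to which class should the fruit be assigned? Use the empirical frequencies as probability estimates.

apple: (42/85) × (39/42) × (13/42) × (19/42) × (8/42) ≈ 0.0122373
orange: (23/85) × (18/23) × (1/23) × (19/23) × (20/23) ≈ 0.00661384
lemon: (20/85) × (8/20) × (6/20) × (9/20) × (11/20) ≈ 0.00698824
Highest score → apple.

apple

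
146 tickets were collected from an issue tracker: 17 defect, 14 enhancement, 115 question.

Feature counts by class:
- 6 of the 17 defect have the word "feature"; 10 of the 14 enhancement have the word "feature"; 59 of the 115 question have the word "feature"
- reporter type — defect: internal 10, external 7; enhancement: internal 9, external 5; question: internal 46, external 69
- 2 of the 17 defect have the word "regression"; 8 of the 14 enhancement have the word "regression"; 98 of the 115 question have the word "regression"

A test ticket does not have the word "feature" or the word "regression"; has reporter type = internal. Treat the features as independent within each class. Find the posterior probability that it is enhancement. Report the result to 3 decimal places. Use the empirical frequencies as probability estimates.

0.109

defect: (17/146) × (11/17) × (10/17) × (15/17) ≈ 0.0391051
enhancement: (14/146) × (4/14) × (9/14) × (6/14) ≈ 0.00754822
question: (115/146) × (56/115) × (46/115) × (17/115) ≈ 0.0226802
P(enhancement | x) = 0.00754822 / 0.06933352 ≈ 0.109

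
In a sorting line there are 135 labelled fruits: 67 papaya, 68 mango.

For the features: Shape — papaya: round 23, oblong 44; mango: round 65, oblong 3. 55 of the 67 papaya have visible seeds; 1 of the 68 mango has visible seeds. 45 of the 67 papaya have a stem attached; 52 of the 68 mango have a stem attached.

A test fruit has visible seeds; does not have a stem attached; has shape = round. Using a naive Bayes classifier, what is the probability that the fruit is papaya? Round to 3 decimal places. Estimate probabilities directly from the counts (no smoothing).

0.965

papaya: (67/135) × (23/67) × (55/67) × (22/67) ≈ 0.045923
mango: (68/135) × (65/68) × (1/68) × (16/68) ≈ 0.00166603
P(papaya | x) = 0.045923 / 0.04758903 ≈ 0.965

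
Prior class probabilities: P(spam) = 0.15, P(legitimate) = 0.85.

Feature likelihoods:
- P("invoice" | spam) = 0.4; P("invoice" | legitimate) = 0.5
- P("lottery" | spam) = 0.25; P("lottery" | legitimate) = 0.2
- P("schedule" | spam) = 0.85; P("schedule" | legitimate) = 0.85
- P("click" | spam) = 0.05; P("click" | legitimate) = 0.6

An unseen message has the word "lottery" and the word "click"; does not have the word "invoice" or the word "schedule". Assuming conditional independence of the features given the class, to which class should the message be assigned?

spam: 0.15 × (1−0.4) × 0.25 × (1−0.85) × 0.05 = 0.00016875
legitimate: 0.85 × (1−0.5) × 0.2 × (1−0.85) × 0.6 = 0.00765
Highest score → legitimate.

legitimate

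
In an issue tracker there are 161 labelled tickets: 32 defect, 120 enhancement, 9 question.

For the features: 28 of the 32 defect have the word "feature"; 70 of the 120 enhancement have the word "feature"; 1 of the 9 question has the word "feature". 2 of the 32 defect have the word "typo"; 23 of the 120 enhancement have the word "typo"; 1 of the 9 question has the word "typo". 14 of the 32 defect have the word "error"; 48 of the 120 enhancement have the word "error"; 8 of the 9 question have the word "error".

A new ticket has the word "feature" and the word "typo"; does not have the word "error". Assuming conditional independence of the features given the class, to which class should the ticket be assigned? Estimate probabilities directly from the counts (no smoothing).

defect: (32/161) × (28/32) × (2/32) × (18/32) ≈ 0.00611413
enhancement: (120/161) × (70/120) × (23/120) × (72/120) = 0.05
question: (9/161) × (1/9) × (1/9) × (1/9) ≈ 0.0000766812
Highest score → enhancement.

enhancement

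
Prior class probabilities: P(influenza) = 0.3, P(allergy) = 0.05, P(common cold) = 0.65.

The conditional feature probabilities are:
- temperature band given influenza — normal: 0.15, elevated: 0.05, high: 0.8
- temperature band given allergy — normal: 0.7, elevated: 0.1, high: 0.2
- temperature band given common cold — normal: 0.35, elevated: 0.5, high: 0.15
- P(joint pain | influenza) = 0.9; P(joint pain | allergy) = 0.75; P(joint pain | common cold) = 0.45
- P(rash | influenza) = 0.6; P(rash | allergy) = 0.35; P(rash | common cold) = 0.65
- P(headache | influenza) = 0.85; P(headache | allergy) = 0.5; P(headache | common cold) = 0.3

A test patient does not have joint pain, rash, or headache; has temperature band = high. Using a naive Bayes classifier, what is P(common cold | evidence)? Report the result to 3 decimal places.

influenza: 0.3 × 0.8 × (1−0.9) × (1−0.6) × (1−0.85) = 0.00144
allergy: 0.05 × 0.2 × (1−0.75) × (1−0.35) × (1−0.5) = 0.0008125
common cold: 0.65 × 0.15 × (1−0.45) × (1−0.65) × (1−0.3) = 0.013138125
P(common cold | x) = 0.013138125 / 0.015390625 ≈ 0.854

0.854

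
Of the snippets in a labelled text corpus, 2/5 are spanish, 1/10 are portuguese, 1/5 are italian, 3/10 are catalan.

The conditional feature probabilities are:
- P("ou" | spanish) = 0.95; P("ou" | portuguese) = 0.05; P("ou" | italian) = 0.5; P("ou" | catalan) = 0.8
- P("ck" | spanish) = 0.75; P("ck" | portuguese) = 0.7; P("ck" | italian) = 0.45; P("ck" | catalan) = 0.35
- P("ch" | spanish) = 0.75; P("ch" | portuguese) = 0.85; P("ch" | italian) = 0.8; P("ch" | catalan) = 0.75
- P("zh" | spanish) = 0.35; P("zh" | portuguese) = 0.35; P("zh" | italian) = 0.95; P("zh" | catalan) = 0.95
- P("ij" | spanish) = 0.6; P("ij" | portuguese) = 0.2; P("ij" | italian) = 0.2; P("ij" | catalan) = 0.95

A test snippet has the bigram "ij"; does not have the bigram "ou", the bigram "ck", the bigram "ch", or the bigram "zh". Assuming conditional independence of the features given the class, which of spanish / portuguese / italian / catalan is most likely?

portuguese

spanish: 0.4 × (1−0.95) × (1−0.75) × (1−0.75) × (1−0.35) × 0.6 = 0.0004875
portuguese: 0.1 × (1−0.05) × (1−0.7) × (1−0.85) × (1−0.35) × 0.2 = 0.00055575
italian: 0.2 × (1−0.5) × (1−0.45) × (1−0.8) × (1−0.95) × 0.2 = 0.00011
catalan: 0.3 × (1−0.8) × (1−0.35) × (1−0.75) × (1−0.95) × 0.95 = 0.000463125
Highest score → portuguese.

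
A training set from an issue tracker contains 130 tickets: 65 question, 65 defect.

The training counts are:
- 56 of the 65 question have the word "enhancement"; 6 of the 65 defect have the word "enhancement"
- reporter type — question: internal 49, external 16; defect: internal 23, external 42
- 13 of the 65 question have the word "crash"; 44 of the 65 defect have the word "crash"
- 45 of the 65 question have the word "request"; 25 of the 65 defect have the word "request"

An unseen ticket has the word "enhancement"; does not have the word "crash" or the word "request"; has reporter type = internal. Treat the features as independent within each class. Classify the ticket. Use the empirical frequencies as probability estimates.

question: (65/130) × (56/65) × (49/65) × (52/65) × (20/65) ≈ 0.0799345
defect: (65/130) × (6/65) × (23/65) × (21/65) × (40/65) ≈ 0.00324695
Highest score → question.

question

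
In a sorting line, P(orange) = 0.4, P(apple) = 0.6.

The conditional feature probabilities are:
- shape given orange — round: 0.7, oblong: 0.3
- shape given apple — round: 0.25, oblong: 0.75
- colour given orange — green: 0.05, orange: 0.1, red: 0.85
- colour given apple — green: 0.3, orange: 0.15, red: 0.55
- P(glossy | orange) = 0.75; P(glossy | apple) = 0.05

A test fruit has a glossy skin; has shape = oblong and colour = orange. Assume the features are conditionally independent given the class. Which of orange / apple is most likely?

orange

orange: 0.4 × 0.3 × 0.1 × 0.75 = 0.009
apple: 0.6 × 0.75 × 0.15 × 0.05 = 0.003375
Highest score → orange.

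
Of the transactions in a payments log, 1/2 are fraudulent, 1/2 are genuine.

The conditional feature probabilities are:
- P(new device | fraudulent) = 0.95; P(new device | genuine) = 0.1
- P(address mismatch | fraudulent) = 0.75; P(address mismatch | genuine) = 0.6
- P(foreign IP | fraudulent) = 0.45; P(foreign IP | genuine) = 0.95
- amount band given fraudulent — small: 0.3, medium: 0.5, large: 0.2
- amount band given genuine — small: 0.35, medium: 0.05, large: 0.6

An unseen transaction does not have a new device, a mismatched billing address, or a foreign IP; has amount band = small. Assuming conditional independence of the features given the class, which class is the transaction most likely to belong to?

fraudulent: 0.5 × (1−0.95) × (1−0.75) × (1−0.45) × 0.3 = 0.00103125
genuine: 0.5 × (1−0.1) × (1−0.6) × (1−0.95) × 0.35 = 0.00315
Highest score → genuine.

genuine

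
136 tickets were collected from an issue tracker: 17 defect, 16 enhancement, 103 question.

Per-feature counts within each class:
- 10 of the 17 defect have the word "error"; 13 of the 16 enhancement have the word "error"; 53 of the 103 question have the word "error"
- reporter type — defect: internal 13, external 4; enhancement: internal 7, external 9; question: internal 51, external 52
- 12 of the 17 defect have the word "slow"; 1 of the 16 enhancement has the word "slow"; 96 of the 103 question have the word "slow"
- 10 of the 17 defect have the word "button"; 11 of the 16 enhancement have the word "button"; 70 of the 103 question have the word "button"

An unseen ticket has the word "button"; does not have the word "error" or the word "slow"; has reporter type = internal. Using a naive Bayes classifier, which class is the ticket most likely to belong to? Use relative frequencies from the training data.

defect: (17/136) × (7/17) × (13/17) × (5/17) × (10/17) ≈ 0.00680966
enhancement: (16/136) × (3/16) × (7/16) × (15/16) × (11/16) ≈ 0.0062202
question: (103/136) × (50/103) × (51/103) × (7/103) × (70/103) ≈ 0.00840786
Highest score → question.

question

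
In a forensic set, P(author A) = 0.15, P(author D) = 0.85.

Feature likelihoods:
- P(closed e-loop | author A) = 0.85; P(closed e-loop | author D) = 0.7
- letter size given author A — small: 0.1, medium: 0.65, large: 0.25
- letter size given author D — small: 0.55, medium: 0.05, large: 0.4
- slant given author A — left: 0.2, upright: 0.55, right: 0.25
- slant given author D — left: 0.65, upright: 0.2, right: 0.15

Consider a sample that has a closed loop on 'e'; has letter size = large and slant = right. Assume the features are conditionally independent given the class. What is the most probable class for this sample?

author A: 0.15 × 0.85 × 0.25 × 0.25 = 0.00796875
author D: 0.85 × 0.7 × 0.4 × 0.15 = 0.0357
Highest score → author D.

author D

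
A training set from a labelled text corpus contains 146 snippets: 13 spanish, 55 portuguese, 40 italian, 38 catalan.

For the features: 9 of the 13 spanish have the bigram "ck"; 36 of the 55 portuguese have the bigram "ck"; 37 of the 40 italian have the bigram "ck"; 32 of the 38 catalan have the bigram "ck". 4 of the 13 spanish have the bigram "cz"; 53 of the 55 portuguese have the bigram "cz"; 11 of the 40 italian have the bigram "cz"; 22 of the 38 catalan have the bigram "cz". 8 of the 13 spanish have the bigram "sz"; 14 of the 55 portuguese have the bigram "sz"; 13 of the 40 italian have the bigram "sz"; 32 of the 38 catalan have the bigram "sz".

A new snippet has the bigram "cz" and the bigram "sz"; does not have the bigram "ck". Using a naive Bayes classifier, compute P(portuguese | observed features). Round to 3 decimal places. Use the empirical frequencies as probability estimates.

spanish: (13/146) × (4/13) × (4/13) × (8/13) ≈ 0.00518765
portuguese: (55/146) × (19/55) × (53/55) × (14/55) ≈ 0.0319212
italian: (40/146) × (3/40) × (11/40) × (13/40) ≈ 0.00183647
catalan: (38/146) × (6/38) × (22/38) × (32/38) ≈ 0.0200357
P(portuguese | x) = 0.0319212 / 0.05898102 ≈ 0.541

0.541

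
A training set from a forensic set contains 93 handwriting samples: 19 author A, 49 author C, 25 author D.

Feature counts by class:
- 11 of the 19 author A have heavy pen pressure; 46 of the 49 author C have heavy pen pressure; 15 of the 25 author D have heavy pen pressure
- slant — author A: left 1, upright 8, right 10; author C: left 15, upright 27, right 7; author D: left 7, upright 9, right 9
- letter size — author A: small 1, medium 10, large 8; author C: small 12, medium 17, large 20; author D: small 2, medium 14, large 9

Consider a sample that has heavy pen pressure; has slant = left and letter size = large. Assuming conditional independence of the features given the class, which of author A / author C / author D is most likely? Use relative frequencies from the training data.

author C

author A: (19/93) × (11/19) × (1/19) × (8/19) ≈ 0.00262115
author C: (49/93) × (46/49) × (15/49) × (20/49) ≈ 0.0618022
author D: (25/93) × (15/25) × (7/25) × (9/25) ≈ 0.0162581
Highest score → author C.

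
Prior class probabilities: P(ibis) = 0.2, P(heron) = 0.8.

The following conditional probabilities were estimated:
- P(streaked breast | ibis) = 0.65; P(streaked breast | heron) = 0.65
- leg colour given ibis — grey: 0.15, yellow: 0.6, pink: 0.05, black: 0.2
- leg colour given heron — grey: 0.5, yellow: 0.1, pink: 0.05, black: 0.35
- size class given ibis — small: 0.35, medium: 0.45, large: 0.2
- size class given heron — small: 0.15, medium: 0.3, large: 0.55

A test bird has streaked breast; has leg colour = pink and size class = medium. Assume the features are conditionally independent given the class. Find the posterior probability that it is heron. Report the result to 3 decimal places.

ibis: 0.2 × 0.65 × 0.05 × 0.45 = 0.002925
heron: 0.8 × 0.65 × 0.05 × 0.3 = 0.0078
P(heron | x) = 0.0078 / 0.010725 ≈ 0.727

0.727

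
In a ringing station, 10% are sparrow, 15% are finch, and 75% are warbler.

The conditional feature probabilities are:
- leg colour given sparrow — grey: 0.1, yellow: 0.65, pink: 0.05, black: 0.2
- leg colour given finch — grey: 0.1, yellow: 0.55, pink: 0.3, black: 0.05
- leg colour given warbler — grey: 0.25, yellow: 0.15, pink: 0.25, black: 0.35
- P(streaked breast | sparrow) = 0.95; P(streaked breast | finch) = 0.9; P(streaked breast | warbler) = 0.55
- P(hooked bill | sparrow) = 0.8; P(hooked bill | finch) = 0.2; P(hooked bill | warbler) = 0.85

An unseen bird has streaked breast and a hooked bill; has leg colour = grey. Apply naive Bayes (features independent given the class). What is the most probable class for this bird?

warbler

sparrow: 0.1 × 0.1 × 0.95 × 0.8 = 0.0076
finch: 0.15 × 0.1 × 0.9 × 0.2 = 0.0027
warbler: 0.75 × 0.25 × 0.55 × 0.85 = 0.08765625
Highest score → warbler.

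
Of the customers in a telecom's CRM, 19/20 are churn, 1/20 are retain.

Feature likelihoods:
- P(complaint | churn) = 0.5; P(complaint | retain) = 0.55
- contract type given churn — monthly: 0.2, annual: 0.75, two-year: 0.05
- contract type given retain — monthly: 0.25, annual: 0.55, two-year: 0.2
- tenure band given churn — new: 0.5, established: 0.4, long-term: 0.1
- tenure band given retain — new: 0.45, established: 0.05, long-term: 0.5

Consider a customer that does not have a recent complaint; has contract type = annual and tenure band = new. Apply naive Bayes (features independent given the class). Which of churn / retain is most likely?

churn: 0.95 × (1−0.5) × 0.75 × 0.5 = 0.178125
retain: 0.05 × (1−0.55) × 0.55 × 0.45 = 0.00556875
Highest score → churn.

churn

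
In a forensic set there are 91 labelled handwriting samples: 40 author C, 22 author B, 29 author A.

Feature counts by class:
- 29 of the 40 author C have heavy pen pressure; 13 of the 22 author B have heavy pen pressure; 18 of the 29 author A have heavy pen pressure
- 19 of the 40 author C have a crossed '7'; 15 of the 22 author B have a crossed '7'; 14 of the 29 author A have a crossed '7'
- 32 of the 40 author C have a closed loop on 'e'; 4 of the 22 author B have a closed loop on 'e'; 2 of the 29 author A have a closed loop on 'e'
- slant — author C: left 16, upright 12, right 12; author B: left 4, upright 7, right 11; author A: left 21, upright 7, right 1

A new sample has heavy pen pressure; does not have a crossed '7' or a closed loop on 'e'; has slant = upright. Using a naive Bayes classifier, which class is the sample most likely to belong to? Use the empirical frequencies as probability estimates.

author A

author C: (40/91) × (29/40) × (21/40) × (8/40) × (12/40) ≈ 0.0100385
author B: (22/91) × (13/22) × (7/22) × (18/22) × (7/22) ≈ 0.0118332
author A: (29/91) × (18/29) × (15/29) × (27/29) × (7/29) ≈ 0.0229927
Highest score → author A.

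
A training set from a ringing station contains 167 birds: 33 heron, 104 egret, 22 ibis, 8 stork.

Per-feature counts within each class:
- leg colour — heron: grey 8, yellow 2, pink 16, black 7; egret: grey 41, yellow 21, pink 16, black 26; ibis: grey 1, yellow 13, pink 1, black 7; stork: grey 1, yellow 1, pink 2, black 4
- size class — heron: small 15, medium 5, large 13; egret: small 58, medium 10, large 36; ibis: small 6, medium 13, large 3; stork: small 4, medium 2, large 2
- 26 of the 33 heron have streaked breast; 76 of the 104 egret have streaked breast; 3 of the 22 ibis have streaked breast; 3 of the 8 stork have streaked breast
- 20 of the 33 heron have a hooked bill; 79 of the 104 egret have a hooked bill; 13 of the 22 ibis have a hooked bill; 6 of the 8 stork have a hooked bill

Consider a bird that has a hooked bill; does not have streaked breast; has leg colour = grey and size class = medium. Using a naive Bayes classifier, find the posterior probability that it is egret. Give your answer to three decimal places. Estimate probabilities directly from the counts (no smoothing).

heron: (33/167) × (8/33) × (5/33) × (7/33) × (20/33) ≈ 0.000933103
egret: (104/167) × (41/104) × (10/104) × (28/104) × (79/104) ≈ 0.00482784
ibis: (22/167) × (1/22) × (13/22) × (19/22) × (13/22) ≈ 0.00180574
stork: (8/167) × (1/8) × (2/8) × (5/8) × (6/8) ≈ 0.000701722
P(egret | x) = 0.00482784 / 0.008268405 ≈ 0.584

0.584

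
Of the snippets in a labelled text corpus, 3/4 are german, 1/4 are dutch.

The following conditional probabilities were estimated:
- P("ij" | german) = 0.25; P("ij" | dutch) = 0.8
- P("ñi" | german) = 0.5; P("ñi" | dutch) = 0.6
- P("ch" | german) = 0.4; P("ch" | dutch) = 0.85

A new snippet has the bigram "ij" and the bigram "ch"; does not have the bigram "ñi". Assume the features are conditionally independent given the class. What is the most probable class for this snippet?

german: 0.75 × 0.25 × (1−0.5) × 0.4 = 0.0375
dutch: 0.25 × 0.8 × (1−0.6) × 0.85 = 0.068
Highest score → dutch.

dutch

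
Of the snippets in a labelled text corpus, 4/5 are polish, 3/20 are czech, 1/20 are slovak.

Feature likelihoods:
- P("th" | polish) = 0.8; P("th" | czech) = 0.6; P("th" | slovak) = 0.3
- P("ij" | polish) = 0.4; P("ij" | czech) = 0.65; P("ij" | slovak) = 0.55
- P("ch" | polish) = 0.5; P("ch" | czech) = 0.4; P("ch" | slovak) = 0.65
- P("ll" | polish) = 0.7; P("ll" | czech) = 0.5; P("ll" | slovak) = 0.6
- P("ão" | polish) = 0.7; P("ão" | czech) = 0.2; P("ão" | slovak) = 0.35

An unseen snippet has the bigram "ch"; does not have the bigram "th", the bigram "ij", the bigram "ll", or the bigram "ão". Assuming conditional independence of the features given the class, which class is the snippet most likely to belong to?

polish

polish: 0.8 × (1−0.8) × (1−0.4) × 0.5 × (1−0.7) × (1−0.7) = 0.00432
czech: 0.15 × (1−0.6) × (1−0.65) × 0.4 × (1−0.5) × (1−0.2) = 0.00336
slovak: 0.05 × (1−0.3) × (1−0.55) × 0.65 × (1−0.6) × (1−0.35) = 0.00266175
Highest score → polish.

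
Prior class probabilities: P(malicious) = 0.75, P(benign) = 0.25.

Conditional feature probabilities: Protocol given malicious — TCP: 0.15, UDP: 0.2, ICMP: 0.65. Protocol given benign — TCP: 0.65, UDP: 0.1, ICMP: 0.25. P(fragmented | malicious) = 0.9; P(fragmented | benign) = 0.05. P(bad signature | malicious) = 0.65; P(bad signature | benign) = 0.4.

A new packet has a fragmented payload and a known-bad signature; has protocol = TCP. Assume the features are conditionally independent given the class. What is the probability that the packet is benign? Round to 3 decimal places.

malicious: 0.75 × 0.15 × 0.9 × 0.65 = 0.0658125
benign: 0.25 × 0.65 × 0.05 × 0.4 = 0.00325
P(benign | x) = 0.00325 / 0.0690625 ≈ 0.047

0.047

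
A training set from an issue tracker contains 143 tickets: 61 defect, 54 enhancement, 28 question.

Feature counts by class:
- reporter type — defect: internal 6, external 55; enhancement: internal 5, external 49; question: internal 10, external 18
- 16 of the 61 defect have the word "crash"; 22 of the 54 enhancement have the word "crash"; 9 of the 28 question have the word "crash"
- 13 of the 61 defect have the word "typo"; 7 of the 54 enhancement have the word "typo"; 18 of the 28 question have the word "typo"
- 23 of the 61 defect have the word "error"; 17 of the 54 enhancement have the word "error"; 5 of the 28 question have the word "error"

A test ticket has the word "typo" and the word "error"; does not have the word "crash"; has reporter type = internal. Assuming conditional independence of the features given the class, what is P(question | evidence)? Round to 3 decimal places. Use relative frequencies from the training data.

defect: (61/143) × (6/61) × (45/61) × (13/61) × (23/61) ≈ 0.00248719
enhancement: (54/143) × (5/54) × (32/54) × (7/54) × (17/54) ≈ 0.00084557
question: (28/143) × (10/28) × (19/28) × (18/28) × (5/28) ≈ 0.00544736
P(question | x) = 0.00544736 / 0.00878012 ≈ 0.620

0.620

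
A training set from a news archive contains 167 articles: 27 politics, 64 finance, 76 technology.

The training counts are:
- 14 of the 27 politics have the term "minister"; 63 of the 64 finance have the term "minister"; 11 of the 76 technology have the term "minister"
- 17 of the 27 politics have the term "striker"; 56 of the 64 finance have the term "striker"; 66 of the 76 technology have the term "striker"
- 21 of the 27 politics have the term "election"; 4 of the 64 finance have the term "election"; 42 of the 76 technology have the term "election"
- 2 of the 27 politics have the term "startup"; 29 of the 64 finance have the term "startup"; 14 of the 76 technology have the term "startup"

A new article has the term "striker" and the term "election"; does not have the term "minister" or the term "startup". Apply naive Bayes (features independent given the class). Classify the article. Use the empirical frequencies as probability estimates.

politics: (27/167) × (13/27) × (17/27) × (21/27) × (25/27) ≈ 0.0352975
finance: (64/167) × (1/64) × (56/64) × (4/64) × (35/64) ≈ 0.000179085
technology: (76/167) × (65/76) × (66/76) × (42/76) × (62/76) ≈ 0.152385
Highest score → technology.

technology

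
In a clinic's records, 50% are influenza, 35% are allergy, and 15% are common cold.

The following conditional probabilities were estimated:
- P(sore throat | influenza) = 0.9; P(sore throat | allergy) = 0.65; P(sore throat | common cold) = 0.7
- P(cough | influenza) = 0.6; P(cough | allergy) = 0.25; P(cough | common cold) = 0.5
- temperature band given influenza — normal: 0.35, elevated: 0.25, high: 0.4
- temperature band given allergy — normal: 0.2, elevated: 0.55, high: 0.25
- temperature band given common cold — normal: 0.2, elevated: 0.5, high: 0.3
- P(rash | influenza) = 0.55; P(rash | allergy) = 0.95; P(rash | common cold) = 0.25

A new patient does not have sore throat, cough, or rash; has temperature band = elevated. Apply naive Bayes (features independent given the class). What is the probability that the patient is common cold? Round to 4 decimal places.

influenza: 0.5 × (1−0.9) × (1−0.6) × 0.25 × (1−0.55) = 0.00225
allergy: 0.35 × (1−0.65) × (1−0.25) × 0.55 × (1−0.95) = 0.0025265625
common cold: 0.15 × (1−0.7) × (1−0.5) × 0.5 × (1−0.25) = 0.0084375
P(common cold | x) = 0.0084375 / 0.0132140625 ≈ 0.6385

0.6385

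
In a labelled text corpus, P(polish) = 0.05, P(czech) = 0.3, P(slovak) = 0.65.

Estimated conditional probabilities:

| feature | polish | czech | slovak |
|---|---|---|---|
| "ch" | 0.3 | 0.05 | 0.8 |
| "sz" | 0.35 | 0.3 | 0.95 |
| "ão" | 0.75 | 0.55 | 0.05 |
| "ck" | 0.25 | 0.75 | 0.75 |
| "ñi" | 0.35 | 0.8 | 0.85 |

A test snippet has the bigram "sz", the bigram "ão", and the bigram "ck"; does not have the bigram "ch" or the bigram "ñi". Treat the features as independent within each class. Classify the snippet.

polish: 0.05 × (1−0.3) × 0.35 × 0.75 × 0.25 × (1−0.35) = 0.00149296875
czech: 0.3 × (1−0.05) × 0.3 × 0.55 × 0.75 × (1−0.8) = 0.00705375
slovak: 0.65 × (1−0.8) × 0.95 × 0.05 × 0.75 × (1−0.85) = 0.0006946875
Highest score → czech.

czech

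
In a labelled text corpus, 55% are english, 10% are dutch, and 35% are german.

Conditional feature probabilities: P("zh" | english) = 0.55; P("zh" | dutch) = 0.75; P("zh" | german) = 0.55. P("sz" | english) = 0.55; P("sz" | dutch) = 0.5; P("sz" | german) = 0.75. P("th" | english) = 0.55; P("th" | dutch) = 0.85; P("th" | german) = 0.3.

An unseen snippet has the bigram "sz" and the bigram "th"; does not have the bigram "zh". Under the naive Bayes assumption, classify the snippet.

english: 0.55 × (1−0.55) × 0.55 × 0.55 = 0.07486875
dutch: 0.1 × (1−0.75) × 0.5 × 0.85 = 0.010625
german: 0.35 × (1−0.55) × 0.75 × 0.3 = 0.0354375
Highest score → english.

english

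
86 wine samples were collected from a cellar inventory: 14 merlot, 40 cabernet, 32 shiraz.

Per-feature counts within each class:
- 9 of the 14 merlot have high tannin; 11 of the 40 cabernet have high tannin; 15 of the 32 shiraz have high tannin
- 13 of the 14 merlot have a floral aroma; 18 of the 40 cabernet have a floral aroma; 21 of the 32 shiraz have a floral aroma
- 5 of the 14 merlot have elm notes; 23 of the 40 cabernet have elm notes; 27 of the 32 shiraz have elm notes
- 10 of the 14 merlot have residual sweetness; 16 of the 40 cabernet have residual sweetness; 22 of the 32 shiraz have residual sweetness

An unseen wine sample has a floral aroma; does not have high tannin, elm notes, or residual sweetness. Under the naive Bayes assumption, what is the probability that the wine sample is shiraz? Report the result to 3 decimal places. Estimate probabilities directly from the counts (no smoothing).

0.115

merlot: (14/86) × (5/14) × (13/14) × (9/14) × (4/14) ≈ 0.00991593
cabernet: (40/86) × (29/40) × (18/40) × (17/40) × (24/40) ≈ 0.0386948
shiraz: (32/86) × (17/32) × (21/32) × (5/32) × (10/32) ≈ 0.00633417
P(shiraz | x) = 0.00633417 / 0.0549449 ≈ 0.115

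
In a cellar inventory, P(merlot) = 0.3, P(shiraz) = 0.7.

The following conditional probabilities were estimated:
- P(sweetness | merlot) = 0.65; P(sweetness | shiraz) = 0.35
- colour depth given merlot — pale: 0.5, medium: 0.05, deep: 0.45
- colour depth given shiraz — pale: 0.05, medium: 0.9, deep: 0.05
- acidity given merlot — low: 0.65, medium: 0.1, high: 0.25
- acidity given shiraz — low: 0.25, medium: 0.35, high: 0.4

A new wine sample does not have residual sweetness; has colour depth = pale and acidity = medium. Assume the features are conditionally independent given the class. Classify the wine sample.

merlot: 0.3 × (1−0.65) × 0.5 × 0.1 = 0.00525
shiraz: 0.7 × (1−0.35) × 0.05 × 0.35 = 0.0079625
Highest score → shiraz.

shiraz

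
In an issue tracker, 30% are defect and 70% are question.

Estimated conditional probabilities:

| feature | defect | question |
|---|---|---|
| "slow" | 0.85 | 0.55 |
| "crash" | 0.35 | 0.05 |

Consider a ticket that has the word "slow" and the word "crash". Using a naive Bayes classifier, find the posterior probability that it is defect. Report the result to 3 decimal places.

defect: 0.3 × 0.85 × 0.35 = 0.08925
question: 0.7 × 0.55 × 0.05 = 0.01925
P(defect | x) = 0.08925 / 0.1085 ≈ 0.823

0.823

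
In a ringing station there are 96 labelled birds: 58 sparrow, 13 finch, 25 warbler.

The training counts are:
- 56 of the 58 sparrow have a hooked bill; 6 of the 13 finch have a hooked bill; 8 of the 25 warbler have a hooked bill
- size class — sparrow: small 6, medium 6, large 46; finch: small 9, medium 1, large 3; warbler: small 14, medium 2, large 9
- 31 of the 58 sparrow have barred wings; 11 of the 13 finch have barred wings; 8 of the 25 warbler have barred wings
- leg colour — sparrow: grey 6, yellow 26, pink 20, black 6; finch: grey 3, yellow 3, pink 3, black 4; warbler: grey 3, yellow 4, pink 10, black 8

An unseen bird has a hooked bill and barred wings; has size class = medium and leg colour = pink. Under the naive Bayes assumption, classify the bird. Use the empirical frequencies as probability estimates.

sparrow: (58/96) × (56/58) × (6/58) × (31/58) × (20/58) ≈ 0.0111218
finch: (13/96) × (6/13) × (1/13) × (11/13) × (3/13) ≈ 0.00093878
warbler: (25/96) × (8/25) × (2/25) × (8/25) × (10/25) ≈ 0.000853333
Highest score → sparrow.

sparrow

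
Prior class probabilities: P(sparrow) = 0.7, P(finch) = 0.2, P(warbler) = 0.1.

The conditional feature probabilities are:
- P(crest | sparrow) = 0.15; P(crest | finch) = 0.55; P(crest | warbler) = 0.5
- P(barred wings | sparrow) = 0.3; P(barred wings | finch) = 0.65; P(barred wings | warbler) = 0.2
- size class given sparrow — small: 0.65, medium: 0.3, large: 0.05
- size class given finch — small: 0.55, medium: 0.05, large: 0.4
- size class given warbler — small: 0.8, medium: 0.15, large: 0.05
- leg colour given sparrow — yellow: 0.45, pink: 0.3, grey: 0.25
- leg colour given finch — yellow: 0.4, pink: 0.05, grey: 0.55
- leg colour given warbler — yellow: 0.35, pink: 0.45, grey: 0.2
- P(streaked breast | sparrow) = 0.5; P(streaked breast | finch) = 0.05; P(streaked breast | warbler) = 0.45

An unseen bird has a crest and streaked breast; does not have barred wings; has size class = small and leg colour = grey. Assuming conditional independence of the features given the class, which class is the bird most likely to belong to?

sparrow

sparrow: 0.7 × 0.15 × (1−0.3) × 0.65 × 0.25 × 0.5 = 0.005971875
finch: 0.2 × 0.55 × (1−0.65) × 0.55 × 0.55 × 0.05 = 0.0005823125
warbler: 0.1 × 0.5 × (1−0.2) × 0.8 × 0.2 × 0.45 = 0.00288
Highest score → sparrow.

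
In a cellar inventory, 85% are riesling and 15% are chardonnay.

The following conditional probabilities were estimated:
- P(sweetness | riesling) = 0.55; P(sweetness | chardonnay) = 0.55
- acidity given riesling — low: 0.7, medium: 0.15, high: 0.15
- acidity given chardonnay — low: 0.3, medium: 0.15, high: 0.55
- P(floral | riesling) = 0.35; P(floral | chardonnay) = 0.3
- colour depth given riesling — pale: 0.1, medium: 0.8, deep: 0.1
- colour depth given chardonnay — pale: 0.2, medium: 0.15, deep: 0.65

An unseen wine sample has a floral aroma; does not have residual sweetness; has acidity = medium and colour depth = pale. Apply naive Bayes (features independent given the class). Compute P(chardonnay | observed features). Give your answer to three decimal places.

riesling: 0.85 × (1−0.55) × 0.15 × 0.35 × 0.1 = 0.002008125
chardonnay: 0.15 × (1−0.55) × 0.15 × 0.3 × 0.2 = 0.0006075
P(chardonnay | x) = 0.0006075 / 0.002615625 ≈ 0.232

0.232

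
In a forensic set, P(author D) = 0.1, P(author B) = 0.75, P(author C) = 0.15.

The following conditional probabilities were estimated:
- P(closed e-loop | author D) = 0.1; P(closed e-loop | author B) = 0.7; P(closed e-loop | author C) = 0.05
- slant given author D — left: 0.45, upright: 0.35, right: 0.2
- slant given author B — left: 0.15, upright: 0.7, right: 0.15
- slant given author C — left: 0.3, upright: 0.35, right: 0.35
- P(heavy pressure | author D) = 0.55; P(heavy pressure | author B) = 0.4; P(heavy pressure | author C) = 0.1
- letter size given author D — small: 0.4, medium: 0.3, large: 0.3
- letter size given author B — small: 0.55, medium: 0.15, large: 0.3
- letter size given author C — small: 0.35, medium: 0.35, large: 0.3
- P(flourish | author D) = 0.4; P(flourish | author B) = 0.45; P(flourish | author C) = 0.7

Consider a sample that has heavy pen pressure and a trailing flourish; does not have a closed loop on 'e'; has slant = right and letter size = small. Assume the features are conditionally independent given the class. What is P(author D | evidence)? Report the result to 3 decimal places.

author D: 0.1 × (1−0.1) × 0.2 × 0.55 × 0.4 × 0.4 = 0.001584
author B: 0.75 × (1−0.7) × 0.15 × 0.4 × 0.55 × 0.45 = 0.00334125
author C: 0.15 × (1−0.05) × 0.35 × 0.1 × 0.35 × 0.7 = 0.0012219375
P(author D | x) = 0.001584 / 0.0061471875 ≈ 0.258

0.258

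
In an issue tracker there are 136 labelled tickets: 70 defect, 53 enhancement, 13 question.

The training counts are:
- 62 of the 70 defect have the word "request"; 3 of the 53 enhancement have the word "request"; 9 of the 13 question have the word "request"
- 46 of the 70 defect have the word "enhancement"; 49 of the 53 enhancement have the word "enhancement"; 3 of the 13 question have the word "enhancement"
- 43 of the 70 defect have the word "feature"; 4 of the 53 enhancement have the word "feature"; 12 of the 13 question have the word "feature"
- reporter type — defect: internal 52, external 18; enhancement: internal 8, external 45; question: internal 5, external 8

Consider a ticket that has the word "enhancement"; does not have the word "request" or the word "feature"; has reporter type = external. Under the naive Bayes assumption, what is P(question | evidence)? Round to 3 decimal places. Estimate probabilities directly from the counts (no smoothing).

0.001

defect: (70/136) × (8/70) × (46/70) × (27/70) × (18/70) ≈ 0.00383399
enhancement: (53/136) × (50/53) × (49/53) × (49/53) × (45/53) ≈ 0.266814
question: (13/136) × (4/13) × (3/13) × (1/13) × (8/13) ≈ 0.000321294
P(question | x) = 0.000321294 / 0.270969284 ≈ 0.001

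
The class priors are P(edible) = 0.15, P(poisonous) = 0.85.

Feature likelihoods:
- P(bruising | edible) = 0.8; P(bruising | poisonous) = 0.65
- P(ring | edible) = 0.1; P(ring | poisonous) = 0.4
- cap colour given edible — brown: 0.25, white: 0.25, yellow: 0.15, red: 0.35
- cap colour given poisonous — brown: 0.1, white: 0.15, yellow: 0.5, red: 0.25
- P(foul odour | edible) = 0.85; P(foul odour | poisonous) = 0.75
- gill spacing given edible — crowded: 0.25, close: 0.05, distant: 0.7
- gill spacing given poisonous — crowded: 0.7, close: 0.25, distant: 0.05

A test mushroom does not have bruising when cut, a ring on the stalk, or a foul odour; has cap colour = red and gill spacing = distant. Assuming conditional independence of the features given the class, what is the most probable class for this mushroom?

edible

edible: 0.15 × (1−0.8) × (1−0.1) × 0.35 × (1−0.85) × 0.7 = 0.00099225
poisonous: 0.85 × (1−0.65) × (1−0.4) × 0.25 × (1−0.75) × 0.05 = 0.0005578125
Highest score → edible.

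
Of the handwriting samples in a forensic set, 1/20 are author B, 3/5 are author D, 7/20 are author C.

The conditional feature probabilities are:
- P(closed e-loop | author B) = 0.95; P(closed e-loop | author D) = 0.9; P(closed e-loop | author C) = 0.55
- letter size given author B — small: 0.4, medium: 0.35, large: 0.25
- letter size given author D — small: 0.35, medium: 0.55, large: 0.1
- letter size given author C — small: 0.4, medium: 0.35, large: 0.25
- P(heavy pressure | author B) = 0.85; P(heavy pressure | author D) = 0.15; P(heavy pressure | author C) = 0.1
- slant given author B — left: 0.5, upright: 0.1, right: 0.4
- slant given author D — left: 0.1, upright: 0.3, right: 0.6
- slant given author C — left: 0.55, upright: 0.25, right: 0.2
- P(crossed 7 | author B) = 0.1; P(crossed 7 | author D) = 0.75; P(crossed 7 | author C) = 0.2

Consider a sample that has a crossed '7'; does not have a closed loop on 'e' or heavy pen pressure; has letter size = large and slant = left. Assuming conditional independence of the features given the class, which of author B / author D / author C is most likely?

author C

author B: 0.05 × (1−0.95) × 0.25 × (1−0.85) × 0.5 × 0.1 = 0.0000046875
author D: 0.6 × (1−0.9) × 0.1 × (1−0.15) × 0.1 × 0.75 = 0.0003825
author C: 0.35 × (1−0.55) × 0.25 × (1−0.1) × 0.55 × 0.2 = 0.003898125
Highest score → author C.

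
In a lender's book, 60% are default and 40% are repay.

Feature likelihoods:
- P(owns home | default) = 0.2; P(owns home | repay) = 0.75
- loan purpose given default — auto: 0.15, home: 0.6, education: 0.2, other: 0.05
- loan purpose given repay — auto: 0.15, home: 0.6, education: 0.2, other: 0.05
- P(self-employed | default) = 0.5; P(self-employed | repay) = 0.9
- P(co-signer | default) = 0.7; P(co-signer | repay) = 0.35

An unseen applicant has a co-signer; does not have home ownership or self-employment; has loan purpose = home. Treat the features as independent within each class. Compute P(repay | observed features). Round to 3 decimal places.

default: 0.6 × (1−0.2) × 0.6 × (1−0.5) × 0.7 = 0.1008
repay: 0.4 × (1−0.75) × 0.6 × (1−0.9) × 0.35 = 0.0021
P(repay | x) = 0.0021 / 0.1029 ≈ 0.020

0.020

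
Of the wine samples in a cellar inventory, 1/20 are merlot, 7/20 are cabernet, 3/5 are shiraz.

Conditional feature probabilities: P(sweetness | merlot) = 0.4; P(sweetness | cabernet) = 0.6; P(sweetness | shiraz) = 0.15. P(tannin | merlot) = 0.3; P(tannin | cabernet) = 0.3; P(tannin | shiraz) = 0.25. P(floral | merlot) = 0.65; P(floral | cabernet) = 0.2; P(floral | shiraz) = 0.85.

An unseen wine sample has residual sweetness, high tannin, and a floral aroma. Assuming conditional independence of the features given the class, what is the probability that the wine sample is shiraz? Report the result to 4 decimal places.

merlot: 0.05 × 0.4 × 0.3 × 0.65 = 0.0039
cabernet: 0.35 × 0.6 × 0.3 × 0.2 = 0.0126
shiraz: 0.6 × 0.15 × 0.25 × 0.85 = 0.019125
P(shiraz | x) = 0.019125 / 0.035625 ≈ 0.5368

0.5368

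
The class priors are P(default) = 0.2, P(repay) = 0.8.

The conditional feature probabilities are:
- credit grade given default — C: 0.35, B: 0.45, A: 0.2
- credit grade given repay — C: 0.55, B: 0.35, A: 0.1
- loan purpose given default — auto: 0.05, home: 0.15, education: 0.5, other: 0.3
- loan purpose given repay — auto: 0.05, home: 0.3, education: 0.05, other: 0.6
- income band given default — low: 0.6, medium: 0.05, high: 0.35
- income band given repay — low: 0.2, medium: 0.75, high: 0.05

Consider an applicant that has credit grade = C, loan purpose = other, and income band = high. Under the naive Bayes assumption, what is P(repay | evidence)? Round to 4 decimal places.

default: 0.2 × 0.35 × 0.3 × 0.35 = 0.00735
repay: 0.8 × 0.55 × 0.6 × 0.05 = 0.0132
P(repay | x) = 0.0132 / 0.02055 ≈ 0.6423

0.6423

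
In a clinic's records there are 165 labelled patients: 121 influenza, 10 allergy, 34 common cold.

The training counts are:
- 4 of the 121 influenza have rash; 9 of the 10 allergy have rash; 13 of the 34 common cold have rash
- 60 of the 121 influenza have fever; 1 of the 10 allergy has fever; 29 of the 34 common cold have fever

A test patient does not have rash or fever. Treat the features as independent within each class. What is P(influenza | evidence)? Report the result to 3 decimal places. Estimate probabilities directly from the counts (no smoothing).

0.937

influenza: (121/165) × (117/121) × (61/121) ≈ 0.357476
allergy: (10/165) × (1/10) × (9/10) ≈ 0.00545455
common cold: (34/165) × (21/34) × (5/34) ≈ 0.0187166
P(influenza | x) = 0.357476 / 0.38164715 ≈ 0.937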